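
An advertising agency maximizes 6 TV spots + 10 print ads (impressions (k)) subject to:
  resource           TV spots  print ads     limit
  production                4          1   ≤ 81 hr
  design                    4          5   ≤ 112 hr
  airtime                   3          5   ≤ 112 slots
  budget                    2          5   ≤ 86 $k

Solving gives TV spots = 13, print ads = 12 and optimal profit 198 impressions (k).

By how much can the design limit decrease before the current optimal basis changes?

Binding constraints: design, budget. The basis is B = [[4,5],[2,5]] with det 10.
Per unit decrease in design, x* moves by d = (-0.5, 0.2).
The basis stays optimal until TV spots reaches 0; allowable decrease = 26 hr.

26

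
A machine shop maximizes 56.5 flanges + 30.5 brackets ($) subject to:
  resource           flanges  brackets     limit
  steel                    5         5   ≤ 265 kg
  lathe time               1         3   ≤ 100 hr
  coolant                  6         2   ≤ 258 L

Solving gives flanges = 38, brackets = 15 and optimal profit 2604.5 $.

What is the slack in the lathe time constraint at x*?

lathe time used = 1·38 + 3·15 = 83; slack = 100 − 83 = 17.

17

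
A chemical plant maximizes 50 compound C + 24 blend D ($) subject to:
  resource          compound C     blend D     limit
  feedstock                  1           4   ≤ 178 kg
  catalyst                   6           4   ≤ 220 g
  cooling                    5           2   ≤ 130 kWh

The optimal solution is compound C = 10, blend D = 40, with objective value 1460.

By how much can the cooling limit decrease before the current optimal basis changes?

3.2

Binding constraints: catalyst, cooling. The basis is B = [[6,4],[5,2]] with det -8.
Per unit decrease in cooling, x* moves by d = (-0.5, 0.75).
The basis stays optimal until feedstock becomes binding; allowable decrease = 3.2 kWh.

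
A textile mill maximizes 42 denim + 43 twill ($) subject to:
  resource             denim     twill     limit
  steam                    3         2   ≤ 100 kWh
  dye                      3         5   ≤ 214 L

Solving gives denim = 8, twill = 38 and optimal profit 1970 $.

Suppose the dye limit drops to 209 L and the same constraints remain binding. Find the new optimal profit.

Both steam and dye are binding at x*.
From A_Bᵀ y = c: 3·y_steam + 3·y_dye = 42; 2·y_steam + 5·y_dye = 43.
→ y_steam = 9 and y_dye = 5.
Δz = y_dye·Δb = 5 × (-5) = -25, so new z* = 1970 − 25 = 1945.

1945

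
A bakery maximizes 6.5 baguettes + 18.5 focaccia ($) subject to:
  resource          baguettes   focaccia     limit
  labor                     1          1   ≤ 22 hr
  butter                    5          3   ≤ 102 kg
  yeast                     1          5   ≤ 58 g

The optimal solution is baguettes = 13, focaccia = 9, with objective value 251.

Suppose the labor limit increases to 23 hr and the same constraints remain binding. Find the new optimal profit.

254.5

Check each constraint at x*: labor 22/22 (tight); butter 92/102 (slack 10); yeast 58/58 (tight).
Since butter is not tight, its dual is 0.
From A_Bᵀ y = c: 1·y_labor + 1·y_yeast = 6.5; 1·y_labor + 5·y_yeast = 18.5.
→ y_labor = 3.5 and y_yeast = 3.
Δz = y_labor·Δb = 3.5 × (1) = 3.5, so new z* = 251 + 3.5 = 254.5.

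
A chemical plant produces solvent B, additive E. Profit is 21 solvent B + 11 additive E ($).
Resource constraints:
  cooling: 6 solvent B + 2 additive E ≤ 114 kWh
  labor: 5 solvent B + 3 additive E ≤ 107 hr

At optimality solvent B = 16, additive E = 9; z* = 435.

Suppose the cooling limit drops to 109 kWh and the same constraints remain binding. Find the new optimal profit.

Both cooling and labor are binding at x*.
From A_Bᵀ y = c: 6·y_cooling + 5·y_labor = 21; 2·y_cooling + 3·y_labor = 11.
→ y_cooling = 1 and y_labor = 3.
Δz = y_cooling·Δb = 1 × (-5) = -5, so new z* = 435 − 5 = 430.

430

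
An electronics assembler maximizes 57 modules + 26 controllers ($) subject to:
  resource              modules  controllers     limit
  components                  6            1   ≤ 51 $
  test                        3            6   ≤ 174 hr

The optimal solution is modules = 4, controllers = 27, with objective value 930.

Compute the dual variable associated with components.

8

At the optimum: components uses 51 of 51 (binding); test uses 174 of 174 (binding).
Dual feasibility on the basic columns requires 6·y_components + 3·y_test = 57, 1·y_components + 6·y_test = 26.
This yields shadow prices y_components = 8, y_test = 3.
Shadow price of components = 8.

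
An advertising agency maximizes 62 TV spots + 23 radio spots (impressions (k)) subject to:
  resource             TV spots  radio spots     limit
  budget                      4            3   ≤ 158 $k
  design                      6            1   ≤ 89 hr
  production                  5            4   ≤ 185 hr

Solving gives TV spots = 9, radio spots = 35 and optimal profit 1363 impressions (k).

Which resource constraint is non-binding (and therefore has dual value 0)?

budget

budget: 141/158 (slack 17)
design: 89/89 (binding)
production: 185/185 (binding)
By complementary slackness, a constraint with positive slack has shadow price 0 → budget.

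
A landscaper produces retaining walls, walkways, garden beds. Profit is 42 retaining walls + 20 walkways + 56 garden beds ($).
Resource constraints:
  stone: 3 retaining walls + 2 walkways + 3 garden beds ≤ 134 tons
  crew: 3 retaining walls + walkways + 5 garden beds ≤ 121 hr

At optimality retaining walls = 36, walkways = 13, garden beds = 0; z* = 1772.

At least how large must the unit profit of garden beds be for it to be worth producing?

Check each constraint at x*: stone 134/134 (tight); crew 121/121 (tight).
From A_Bᵀ y = c: 3·y_stone + 3·y_crew = 42; 2·y_stone + 1·y_crew = 20.
Solving: y_stone = 6, y_crew = 8.
garden beds enters the basis when its profit ≥ yᵀa₃ = 6·3 + 8·5 = 58.

58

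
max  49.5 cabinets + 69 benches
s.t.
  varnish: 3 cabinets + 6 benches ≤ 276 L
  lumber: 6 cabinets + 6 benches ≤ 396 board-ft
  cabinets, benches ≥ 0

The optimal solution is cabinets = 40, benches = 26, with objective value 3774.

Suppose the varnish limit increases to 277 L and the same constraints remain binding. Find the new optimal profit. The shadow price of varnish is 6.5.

Δb = 1, so new z* = 3774 + (6.5)·(1) = 3774 + 6.5 = 3780.5.

3780.5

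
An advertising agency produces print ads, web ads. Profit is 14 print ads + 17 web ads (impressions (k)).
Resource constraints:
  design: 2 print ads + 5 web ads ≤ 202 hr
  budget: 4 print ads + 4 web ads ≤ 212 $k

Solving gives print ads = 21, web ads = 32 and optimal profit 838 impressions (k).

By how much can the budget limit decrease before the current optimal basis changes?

Binding constraints: design, budget. The basis is B = [[2,5],[4,4]] with det -12.
Per unit decrease in budget, x* moves by d = (-0.4167, 0.1667).
The basis stays optimal until print ads reaches 0; allowable decrease = 50.4 $k.

50.4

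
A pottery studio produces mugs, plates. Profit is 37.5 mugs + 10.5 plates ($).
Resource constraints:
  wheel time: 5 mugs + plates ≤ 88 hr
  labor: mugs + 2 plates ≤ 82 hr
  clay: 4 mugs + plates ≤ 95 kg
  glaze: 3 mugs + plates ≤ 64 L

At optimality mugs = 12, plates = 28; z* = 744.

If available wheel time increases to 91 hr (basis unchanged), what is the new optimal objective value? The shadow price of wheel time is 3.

753

Δb = 3, so new z* = 744 + (3)·(3) = 744 + 9 = 753.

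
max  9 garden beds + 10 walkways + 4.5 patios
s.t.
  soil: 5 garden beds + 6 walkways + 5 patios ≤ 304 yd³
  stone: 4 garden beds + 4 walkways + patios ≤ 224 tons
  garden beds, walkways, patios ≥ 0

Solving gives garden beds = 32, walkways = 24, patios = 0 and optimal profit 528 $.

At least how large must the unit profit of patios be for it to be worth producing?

6

Both soil and stone are binding at x*.
The binding rows give the dual system: 5·y_soil + 4·y_stone = 9 and 6·y_soil + 4·y_stone = 10.
Solving: y_soil = 1, y_stone = 1.
patios enters the basis when its profit ≥ yᵀa₃ = 1·5 + 1·1 = 6.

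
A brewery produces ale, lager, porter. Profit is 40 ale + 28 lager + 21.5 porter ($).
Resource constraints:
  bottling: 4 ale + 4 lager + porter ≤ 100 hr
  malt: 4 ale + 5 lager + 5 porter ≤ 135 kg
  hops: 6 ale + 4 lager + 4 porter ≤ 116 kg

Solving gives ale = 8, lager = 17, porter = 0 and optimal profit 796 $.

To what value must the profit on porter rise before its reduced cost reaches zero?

At the optimum: bottling uses 100 of 100 (binding); malt uses 117 of 135 (slack = 18); hops uses 116 of 116 (binding).
Since malt is not tight, its dual is 0.
From A_Bᵀ y = c: 4·y_bottling + 6·y_hops = 40; 4·y_bottling + 4·y_hops = 28.
Solving: y_bottling = 1, y_hops = 6.
porter enters the basis when its profit ≥ yᵀa₃ = 1·1 + 6·4 = 25.

25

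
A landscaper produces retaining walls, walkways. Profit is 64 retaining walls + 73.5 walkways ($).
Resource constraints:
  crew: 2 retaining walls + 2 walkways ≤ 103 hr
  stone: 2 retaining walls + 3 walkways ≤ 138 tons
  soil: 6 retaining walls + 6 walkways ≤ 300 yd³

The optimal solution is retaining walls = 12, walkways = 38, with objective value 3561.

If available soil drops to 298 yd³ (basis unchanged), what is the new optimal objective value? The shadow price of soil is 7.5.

Δb = -2, so new z* = 3561 + (7.5)·(-2) = 3561 − 15 = 3546.

3546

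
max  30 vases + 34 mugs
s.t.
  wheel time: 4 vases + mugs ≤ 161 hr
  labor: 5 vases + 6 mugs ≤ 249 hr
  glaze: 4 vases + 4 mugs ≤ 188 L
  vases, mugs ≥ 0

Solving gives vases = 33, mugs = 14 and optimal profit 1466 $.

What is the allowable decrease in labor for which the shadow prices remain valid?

Binding constraints: labor, glaze. The basis is B = [[5,6],[4,4]] with det -4.
Per unit decrease in labor, x* moves by d = (1, -1).
The basis stays optimal until wheel time becomes binding; allowable decrease = 5 hr.

5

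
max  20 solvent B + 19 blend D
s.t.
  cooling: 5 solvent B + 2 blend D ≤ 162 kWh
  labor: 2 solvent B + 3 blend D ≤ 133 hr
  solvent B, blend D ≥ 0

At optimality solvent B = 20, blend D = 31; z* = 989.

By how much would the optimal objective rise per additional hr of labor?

Check each constraint at x*: cooling 162/162 (tight); labor 133/133 (tight).
The binding rows give the dual system: 5·y_cooling + 2·y_labor = 20 and 2·y_cooling + 3·y_labor = 19.
Solving: y_cooling = 2, y_labor = 5.
Shadow price of labor = 5.

5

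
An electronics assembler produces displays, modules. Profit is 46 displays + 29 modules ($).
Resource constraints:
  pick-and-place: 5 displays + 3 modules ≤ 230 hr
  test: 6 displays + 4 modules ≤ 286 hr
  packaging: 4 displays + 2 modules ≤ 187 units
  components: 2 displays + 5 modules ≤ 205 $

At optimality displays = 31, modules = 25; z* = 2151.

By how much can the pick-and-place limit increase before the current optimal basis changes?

6.5

Binding constraints: pick-and-place, test. The basis is B = [[5,3],[6,4]] with det 2.
Per unit increase in pick-and-place, x* moves by d = (2, -3).
The basis stays optimal until packaging becomes binding; allowable increase = 6.5 hr.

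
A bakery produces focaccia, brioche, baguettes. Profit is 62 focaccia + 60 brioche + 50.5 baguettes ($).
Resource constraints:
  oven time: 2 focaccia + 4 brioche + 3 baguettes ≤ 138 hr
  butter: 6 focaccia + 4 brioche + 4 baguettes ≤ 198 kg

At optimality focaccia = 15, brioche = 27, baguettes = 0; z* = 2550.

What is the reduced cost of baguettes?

Check each constraint at x*: oven time 138/138 (tight); butter 198/198 (tight).
Dual feasibility on the basic columns requires 2·y_oven time + 6·y_butter = 62, 4·y_oven time + 4·y_butter = 60.
→ y_oven time = 7 and y_butter = 8.
Reduced cost of baguettes: c₃ − yᵀa₃ = 50.5 − (7·3 + 8·4) = 50.5 − 53 = -2.5.

-2.5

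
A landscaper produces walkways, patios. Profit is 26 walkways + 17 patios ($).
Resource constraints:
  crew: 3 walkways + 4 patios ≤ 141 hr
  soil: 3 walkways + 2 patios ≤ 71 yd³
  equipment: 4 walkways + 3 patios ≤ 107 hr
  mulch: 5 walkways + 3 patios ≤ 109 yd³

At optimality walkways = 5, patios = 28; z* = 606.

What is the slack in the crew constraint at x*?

14

crew used = 3·5 + 4·28 = 127; slack = 141 − 127 = 14.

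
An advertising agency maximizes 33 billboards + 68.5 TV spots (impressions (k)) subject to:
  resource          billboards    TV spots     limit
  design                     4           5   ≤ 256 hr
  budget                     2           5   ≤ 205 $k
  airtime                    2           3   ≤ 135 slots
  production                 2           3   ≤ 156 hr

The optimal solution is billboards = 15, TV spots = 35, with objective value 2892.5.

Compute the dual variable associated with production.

Binding: budget and airtime. Non-binding: design (21 unused), production (21 unused).
By complementary slackness, y = 0 for the non-binding constraints.
From A_Bᵀ y = c: 2·y_budget + 2·y_airtime = 33; 5·y_budget + 3·y_airtime = 68.5.
→ y_budget = 9.5 and y_airtime = 7.
Shadow price of production = 0.

0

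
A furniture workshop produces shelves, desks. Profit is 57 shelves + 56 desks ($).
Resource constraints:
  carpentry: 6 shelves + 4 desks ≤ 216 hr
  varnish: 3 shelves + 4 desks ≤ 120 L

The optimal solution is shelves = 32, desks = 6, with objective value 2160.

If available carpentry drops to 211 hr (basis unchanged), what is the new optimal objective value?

2135

Check each constraint at x*: carpentry 216/216 (tight); varnish 120/120 (tight).
From A_Bᵀ y = c: 6·y_carpentry + 3·y_varnish = 57; 4·y_carpentry + 4·y_varnish = 56.
Solving: y_carpentry = 5, y_varnish = 9.
Δz = y_carpentry·Δb = 5 × (-5) = -25, so new z* = 2160 − 25 = 2135.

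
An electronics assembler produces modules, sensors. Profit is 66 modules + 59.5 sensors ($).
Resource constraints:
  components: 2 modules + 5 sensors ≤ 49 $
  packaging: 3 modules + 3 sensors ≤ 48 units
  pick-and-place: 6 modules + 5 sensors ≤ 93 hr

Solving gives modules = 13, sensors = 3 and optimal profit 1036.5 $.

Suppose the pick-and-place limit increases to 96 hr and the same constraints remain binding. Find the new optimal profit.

At the optimum: components uses 41 of 49 (slack = 8); packaging uses 48 of 48 (binding); pick-and-place uses 93 of 93 (binding).
By complementary slackness, y = 0 for the non-binding constraint.
Dual feasibility on the basic columns requires 3·y_packaging + 6·y_pick-and-place = 66, 3·y_packaging + 5·y_pick-and-place = 59.5.
→ y_packaging = 9 and y_pick-and-place = 6.5.
Δz = y_pick-and-place·Δb = 6.5 × (3) = 19.5, so new z* = 1036.5 + 19.5 = 1056.

1056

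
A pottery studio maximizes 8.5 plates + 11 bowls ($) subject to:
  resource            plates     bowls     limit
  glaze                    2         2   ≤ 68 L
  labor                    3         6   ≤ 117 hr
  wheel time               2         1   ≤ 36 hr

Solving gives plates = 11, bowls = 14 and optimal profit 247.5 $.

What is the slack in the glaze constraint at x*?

glaze used = 2·11 + 2·14 = 50; slack = 68 − 50 = 18.

18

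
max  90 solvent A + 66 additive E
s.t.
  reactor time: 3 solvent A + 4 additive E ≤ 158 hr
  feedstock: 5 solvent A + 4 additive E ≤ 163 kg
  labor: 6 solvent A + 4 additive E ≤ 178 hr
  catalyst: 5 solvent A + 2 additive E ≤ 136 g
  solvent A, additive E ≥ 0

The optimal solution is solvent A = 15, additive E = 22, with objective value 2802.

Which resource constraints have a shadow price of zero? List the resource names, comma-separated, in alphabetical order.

reactor time: 133/158 (slack 25)
feedstock: 163/163 (binding)
labor: 178/178 (binding)
catalyst: 119/136 (slack 17)
By complementary slackness, a constraint with positive slack has shadow price 0 → catalyst, reactor time.

catalyst, reactor time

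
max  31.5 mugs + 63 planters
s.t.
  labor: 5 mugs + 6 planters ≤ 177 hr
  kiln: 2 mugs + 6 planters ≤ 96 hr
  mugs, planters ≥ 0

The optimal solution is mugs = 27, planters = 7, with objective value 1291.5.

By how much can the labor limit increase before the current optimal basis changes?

63

Binding constraints: labor, kiln. The basis is B = [[5,6],[2,6]] with det 18.
Per unit increase in labor, x* moves by d = (0.3333, -0.1111).
The basis stays optimal until planters reaches 0; allowable increase = 63 hr.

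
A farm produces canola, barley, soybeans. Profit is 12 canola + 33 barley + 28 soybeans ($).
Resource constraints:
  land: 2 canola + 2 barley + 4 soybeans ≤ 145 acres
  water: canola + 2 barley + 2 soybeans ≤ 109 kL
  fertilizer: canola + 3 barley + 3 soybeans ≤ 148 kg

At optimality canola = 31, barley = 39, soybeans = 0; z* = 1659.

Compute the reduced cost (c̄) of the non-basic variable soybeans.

-5

Binding: water and fertilizer. Non-binding: land (5 unused).
Since land is not tight, its dual is 0.
The binding rows give the dual system: 1·y_water + 1·y_fertilizer = 12 and 2·y_water + 3·y_fertilizer = 33.
→ y_water = 3 and y_fertilizer = 9.
Reduced cost of soybeans: c₃ − yᵀa₃ = 28 − (3·2 + 9·3) = 28 − 33 = -5.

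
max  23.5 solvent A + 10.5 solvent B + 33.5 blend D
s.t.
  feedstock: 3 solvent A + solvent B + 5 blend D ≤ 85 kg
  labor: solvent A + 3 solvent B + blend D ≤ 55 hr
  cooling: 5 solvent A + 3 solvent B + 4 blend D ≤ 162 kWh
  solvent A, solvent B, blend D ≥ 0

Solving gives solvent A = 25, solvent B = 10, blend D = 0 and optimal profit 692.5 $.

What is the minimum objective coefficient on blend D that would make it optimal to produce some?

Check each constraint at x*: feedstock 85/85 (tight); labor 55/55 (tight); cooling 155/162 (slack 7).
Slack constraints have shadow price 0 (complementary slackness).
Dual feasibility on the basic columns requires 3·y_feedstock + 1·y_labor = 23.5, 1·y_feedstock + 3·y_labor = 10.5.
→ y_feedstock = 7.5 and y_labor = 1.
blend D enters the basis when its profit ≥ yᵀa₃ = 7.5·5 + 1·1 = 38.5.

38.5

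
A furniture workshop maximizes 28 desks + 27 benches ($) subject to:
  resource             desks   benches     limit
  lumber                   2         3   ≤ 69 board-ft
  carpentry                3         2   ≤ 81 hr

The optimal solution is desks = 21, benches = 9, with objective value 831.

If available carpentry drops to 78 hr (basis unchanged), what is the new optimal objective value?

813

At the optimum: lumber uses 69 of 69 (binding); carpentry uses 81 of 81 (binding).
From A_Bᵀ y = c: 2·y_lumber + 3·y_carpentry = 28; 3·y_lumber + 2·y_carpentry = 27.
Solving: y_lumber = 5, y_carpentry = 6.
Δz = y_carpentry·Δb = 6 × (-3) = -18, so new z* = 831 − 18 = 813.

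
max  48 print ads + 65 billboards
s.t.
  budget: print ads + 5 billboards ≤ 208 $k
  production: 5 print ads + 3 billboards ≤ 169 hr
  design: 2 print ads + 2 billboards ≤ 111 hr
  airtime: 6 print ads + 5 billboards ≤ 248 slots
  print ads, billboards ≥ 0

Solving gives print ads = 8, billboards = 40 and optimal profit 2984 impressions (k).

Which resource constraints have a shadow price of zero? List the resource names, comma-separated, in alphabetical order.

budget: 208/208 (binding)
production: 160/169 (slack 9)
design: 96/111 (slack 15)
airtime: 248/248 (binding)
By complementary slackness, a constraint with positive slack has shadow price 0 → design, production.

design, production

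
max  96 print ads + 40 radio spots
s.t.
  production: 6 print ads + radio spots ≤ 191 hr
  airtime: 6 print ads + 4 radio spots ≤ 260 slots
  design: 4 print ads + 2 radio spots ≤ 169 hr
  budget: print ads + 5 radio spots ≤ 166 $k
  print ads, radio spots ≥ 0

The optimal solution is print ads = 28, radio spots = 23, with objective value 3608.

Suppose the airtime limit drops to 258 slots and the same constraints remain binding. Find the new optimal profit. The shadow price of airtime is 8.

3592

Δb = -2, so new z* = 3608 + (8)·(-2) = 3608 − 16 = 3592.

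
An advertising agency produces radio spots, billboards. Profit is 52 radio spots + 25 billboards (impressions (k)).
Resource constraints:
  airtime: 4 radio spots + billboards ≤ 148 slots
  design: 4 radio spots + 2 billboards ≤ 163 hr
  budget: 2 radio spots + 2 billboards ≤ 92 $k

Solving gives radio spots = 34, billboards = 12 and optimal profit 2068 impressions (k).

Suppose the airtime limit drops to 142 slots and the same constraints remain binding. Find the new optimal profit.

2014

At the optimum: airtime uses 148 of 148 (binding); design uses 160 of 163 (slack = 3); budget uses 92 of 92 (binding).
Slack constraints have shadow price 0 (complementary slackness).
Dual feasibility on the basic columns requires 4·y_airtime + 2·y_budget = 52, 1·y_airtime + 2·y_budget = 25.
This yields shadow prices y_airtime = 9, y_budget = 8.
Δz = y_airtime·Δb = 9 × (-6) = -54, so new z* = 2068 − 54 = 2014.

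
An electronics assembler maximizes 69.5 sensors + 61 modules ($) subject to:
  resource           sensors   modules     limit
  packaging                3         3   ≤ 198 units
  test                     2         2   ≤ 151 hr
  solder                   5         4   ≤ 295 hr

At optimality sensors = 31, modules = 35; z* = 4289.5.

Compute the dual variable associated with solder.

8.5

Check each constraint at x*: packaging 198/198 (tight); test 132/151 (slack 19); solder 295/295 (tight).
Slack constraints have shadow price 0 (complementary slackness).
Dual feasibility on the basic columns requires 3·y_packaging + 5·y_solder = 69.5, 3·y_packaging + 4·y_solder = 61.
Solving: y_packaging = 9, y_solder = 8.5.
Shadow price of solder = 8.5.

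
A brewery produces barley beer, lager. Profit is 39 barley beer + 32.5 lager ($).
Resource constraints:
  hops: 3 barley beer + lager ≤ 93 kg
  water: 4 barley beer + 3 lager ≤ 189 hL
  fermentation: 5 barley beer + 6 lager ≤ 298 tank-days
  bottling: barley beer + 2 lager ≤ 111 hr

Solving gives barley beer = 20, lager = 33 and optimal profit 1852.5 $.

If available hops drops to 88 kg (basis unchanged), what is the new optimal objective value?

Check each constraint at x*: hops 93/93 (tight); water 179/189 (slack 10); fermentation 298/298 (tight); bottling 86/111 (slack 25).
Since water, bottling are not tight, their duals are 0.
Dual feasibility on the basic columns requires 3·y_hops + 5·y_fermentation = 39, 1·y_hops + 6·y_fermentation = 32.5.
→ y_hops = 5.5 and y_fermentation = 4.5.
Δz = y_hops·Δb = 5.5 × (-5) = -27.5, so new z* = 1852.5 − 27.5 = 1825.

1825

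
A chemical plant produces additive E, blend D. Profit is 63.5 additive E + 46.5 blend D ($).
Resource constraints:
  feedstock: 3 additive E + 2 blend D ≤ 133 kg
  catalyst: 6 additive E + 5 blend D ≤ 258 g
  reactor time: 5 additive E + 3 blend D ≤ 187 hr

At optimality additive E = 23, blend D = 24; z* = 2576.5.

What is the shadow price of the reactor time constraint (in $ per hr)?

5.5

Binding: catalyst and reactor time. Non-binding: feedstock (16 unused).
Since feedstock is not tight, its dual is 0.
From A_Bᵀ y = c: 6·y_catalyst + 5·y_reactor time = 63.5; 5·y_catalyst + 3·y_reactor time = 46.5.
→ y_catalyst = 6 and y_reactor time = 5.5.
Shadow price of reactor time = 5.5.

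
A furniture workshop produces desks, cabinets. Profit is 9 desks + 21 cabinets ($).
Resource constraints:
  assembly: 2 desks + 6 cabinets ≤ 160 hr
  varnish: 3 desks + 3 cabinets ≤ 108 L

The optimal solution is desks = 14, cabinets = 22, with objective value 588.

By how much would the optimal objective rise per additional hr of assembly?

3

Check each constraint at x*: assembly 160/160 (tight); varnish 108/108 (tight).
The binding rows give the dual system: 2·y_assembly + 3·y_varnish = 9 and 6·y_assembly + 3·y_varnish = 21.
Solving: y_assembly = 3, y_varnish = 1.
Shadow price of assembly = 3.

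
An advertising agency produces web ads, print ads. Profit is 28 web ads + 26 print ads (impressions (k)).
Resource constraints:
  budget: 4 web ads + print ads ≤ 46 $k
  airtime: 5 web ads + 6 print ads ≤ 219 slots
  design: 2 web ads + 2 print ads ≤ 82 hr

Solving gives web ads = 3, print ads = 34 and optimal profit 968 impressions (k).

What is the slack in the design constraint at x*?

design used = 2·3 + 2·34 = 74; slack = 82 − 74 = 8.

8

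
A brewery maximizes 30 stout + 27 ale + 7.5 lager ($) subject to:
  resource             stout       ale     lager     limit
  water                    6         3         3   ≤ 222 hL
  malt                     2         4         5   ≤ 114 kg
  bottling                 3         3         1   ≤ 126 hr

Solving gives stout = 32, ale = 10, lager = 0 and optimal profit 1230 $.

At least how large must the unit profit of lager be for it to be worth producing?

Check each constraint at x*: water 222/222 (tight); malt 104/114 (slack 10); bottling 126/126 (tight).
Since malt is not tight, its dual is 0.
Dual feasibility on the basic columns requires 6·y_water + 3·y_bottling = 30, 3·y_water + 3·y_bottling = 27.
→ y_water = 1 and y_bottling = 8.
lager enters the basis when its profit ≥ yᵀa₃ = 1·3 + 8·1 = 11.

11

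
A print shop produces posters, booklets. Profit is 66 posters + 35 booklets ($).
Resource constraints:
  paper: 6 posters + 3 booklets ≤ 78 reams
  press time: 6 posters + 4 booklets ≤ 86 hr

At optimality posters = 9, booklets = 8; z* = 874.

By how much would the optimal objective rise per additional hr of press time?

2

Check each constraint at x*: paper 78/78 (tight); press time 86/86 (tight).
From A_Bᵀ y = c: 6·y_paper + 6·y_press time = 66; 3·y_paper + 4·y_press time = 35.
Solving: y_paper = 9, y_press time = 2.
Shadow price of press time = 2.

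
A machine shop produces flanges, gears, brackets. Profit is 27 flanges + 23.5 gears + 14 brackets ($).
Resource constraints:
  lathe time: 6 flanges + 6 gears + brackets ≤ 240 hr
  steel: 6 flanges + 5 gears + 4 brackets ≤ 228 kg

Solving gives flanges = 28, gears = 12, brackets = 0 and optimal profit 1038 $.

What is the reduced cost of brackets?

-1

At the optimum: lathe time uses 240 of 240 (binding); steel uses 228 of 228 (binding).
From A_Bᵀ y = c: 6·y_lathe time + 6·y_steel = 27; 6·y_lathe time + 5·y_steel = 23.5.
Solving: y_lathe time = 1, y_steel = 3.5.
Reduced cost of brackets: c₃ − yᵀa₃ = 14 − (1·1 + 3.5·4) = 14 − 15 = -1.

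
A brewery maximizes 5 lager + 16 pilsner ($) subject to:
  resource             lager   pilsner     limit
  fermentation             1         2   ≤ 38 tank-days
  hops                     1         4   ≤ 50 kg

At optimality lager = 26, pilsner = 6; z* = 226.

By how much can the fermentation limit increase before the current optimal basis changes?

Binding constraints: fermentation, hops. The basis is B = [[1,2],[1,4]] with det 2.
Per unit increase in fermentation, x* moves by d = (2, -0.5).
The basis stays optimal until pilsner reaches 0; allowable increase = 12 tank-days.

12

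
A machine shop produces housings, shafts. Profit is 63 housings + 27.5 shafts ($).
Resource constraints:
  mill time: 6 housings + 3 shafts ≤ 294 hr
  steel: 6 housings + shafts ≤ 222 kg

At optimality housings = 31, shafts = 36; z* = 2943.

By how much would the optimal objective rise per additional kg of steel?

Both mill time and steel are binding at x*.
Dual feasibility on the basic columns requires 6·y_mill time + 6·y_steel = 63, 3·y_mill time + 1·y_steel = 27.5.
→ y_mill time = 8.5 and y_steel = 2.
Shadow price of steel = 2.

2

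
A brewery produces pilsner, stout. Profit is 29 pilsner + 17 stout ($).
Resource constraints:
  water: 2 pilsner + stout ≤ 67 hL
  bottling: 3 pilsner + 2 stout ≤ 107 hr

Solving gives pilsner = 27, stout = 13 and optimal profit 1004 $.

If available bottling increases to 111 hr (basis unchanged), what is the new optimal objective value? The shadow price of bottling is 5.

Δb = 4, so new z* = 1004 + (5)·(4) = 1004 + 20 = 1024.

1024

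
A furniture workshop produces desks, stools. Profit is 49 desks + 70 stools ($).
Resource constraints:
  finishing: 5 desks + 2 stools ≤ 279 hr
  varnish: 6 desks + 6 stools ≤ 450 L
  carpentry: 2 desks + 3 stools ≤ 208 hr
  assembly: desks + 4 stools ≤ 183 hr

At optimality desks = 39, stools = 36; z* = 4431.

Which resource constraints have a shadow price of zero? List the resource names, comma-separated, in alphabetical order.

finishing: 267/279 (slack 12)
varnish: 450/450 (binding)
carpentry: 186/208 (slack 22)
assembly: 183/183 (binding)
By complementary slackness, a constraint with positive slack has shadow price 0 → carpentry, finishing.

carpentry, finishing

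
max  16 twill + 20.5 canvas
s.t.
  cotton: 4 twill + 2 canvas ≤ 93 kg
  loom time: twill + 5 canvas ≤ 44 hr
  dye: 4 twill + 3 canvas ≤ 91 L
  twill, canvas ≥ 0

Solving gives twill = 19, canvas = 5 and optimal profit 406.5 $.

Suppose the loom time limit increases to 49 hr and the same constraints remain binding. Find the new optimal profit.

416.5

Binding: loom time and dye. Non-binding: cotton (7 unused).
Slack constraints have shadow price 0 (complementary slackness).
The binding rows give the dual system: 1·y_loom time + 4·y_dye = 16 and 5·y_loom time + 3·y_dye = 20.5.
→ y_loom time = 2 and y_dye = 3.5.
Δz = y_loom time·Δb = 2 × (5) = 10, so new z* = 406.5 + 10 = 416.5.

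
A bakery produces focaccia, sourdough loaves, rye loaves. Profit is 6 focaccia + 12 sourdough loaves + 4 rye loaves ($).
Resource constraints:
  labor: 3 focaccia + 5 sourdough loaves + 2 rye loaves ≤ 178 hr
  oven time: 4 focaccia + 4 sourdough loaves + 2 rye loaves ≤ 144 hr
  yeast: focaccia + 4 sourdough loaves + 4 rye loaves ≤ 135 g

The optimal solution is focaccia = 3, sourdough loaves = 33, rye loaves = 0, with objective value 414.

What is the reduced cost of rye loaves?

Check each constraint at x*: labor 174/178 (slack 4); oven time 144/144 (tight); yeast 135/135 (tight).
Slack constraints have shadow price 0 (complementary slackness).
From A_Bᵀ y = c: 4·y_oven time + 1·y_yeast = 6; 4·y_oven time + 4·y_yeast = 12.
→ y_oven time = 1 and y_yeast = 2.
Reduced cost of rye loaves: c₃ − yᵀa₃ = 4 − (1·2 + 2·4) = 4 − 10 = -6.

-6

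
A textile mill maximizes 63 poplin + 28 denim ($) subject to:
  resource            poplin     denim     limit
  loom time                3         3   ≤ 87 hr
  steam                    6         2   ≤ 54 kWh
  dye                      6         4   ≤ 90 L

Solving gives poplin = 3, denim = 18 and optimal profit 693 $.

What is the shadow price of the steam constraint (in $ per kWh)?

7

Binding: steam and dye. Non-binding: loom time (24 unused).
Slack constraints have shadow price 0 (complementary slackness).
Dual feasibility on the basic columns requires 6·y_steam + 6·y_dye = 63, 2·y_steam + 4·y_dye = 28.
→ y_steam = 7 and y_dye = 3.5.
Shadow price of steam = 7.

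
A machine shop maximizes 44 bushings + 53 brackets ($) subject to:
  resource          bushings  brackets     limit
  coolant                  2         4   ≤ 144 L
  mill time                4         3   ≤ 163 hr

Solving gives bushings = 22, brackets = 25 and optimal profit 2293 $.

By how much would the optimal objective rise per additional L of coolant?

8

Check each constraint at x*: coolant 144/144 (tight); mill time 163/163 (tight).
Dual feasibility on the basic columns requires 2·y_coolant + 4·y_mill time = 44, 4·y_coolant + 3·y_mill time = 53.
This yields shadow prices y_coolant = 8, y_mill time = 7.
Shadow price of coolant = 8.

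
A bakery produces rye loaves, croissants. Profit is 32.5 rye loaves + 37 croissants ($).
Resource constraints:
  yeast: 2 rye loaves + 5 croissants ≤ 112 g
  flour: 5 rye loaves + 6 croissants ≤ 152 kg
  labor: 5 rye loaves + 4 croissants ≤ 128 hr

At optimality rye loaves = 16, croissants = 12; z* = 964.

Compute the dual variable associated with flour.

5.5

At the optimum: yeast uses 92 of 112 (slack = 20); flour uses 152 of 152 (binding); labor uses 128 of 128 (binding).
Slack constraints have shadow price 0 (complementary slackness).
The binding rows give the dual system: 5·y_flour + 5·y_labor = 32.5 and 6·y_flour + 4·y_labor = 37.
Solving: y_flour = 5.5, y_labor = 1.
Shadow price of flour = 5.5.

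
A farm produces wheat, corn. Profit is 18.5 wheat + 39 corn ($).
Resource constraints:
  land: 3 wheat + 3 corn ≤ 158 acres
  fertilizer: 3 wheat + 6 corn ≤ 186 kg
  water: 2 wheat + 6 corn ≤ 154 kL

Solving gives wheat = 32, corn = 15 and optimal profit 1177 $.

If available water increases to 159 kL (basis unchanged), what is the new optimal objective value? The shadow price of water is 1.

1182

Δb = 5, so new z* = 1177 + (1)·(5) = 1177 + 5 = 1182.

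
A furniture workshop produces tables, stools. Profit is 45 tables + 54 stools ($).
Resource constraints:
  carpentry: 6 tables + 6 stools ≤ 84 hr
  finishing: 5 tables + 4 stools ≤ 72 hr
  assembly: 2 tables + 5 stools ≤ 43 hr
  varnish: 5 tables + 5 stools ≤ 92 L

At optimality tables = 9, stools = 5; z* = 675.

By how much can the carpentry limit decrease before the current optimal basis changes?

32.4

Binding constraints: carpentry, assembly. The basis is B = [[6,6],[2,5]] with det 18.
Per unit decrease in carpentry, x* moves by d = (-0.2778, 0.1111).
The basis stays optimal until tables reaches 0; allowable decrease = 32.4 hr.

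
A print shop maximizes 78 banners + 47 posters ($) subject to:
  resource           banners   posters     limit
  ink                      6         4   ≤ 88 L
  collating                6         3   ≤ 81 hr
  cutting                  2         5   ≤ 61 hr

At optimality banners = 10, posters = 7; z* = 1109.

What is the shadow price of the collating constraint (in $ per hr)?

Check each constraint at x*: ink 88/88 (tight); collating 81/81 (tight); cutting 55/61 (slack 6).
Slack constraints have shadow price 0 (complementary slackness).
The binding rows give the dual system: 6·y_ink + 6·y_collating = 78 and 4·y_ink + 3·y_collating = 47.
Solving: y_ink = 8, y_collating = 5.
Shadow price of collating = 5.

5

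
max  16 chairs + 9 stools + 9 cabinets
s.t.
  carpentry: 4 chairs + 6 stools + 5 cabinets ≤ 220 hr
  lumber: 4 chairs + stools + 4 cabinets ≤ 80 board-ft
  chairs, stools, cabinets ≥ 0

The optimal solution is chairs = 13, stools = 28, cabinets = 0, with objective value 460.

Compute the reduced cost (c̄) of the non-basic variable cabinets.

Check each constraint at x*: carpentry 220/220 (tight); lumber 80/80 (tight).
Dual feasibility on the basic columns requires 4·y_carpentry + 4·y_lumber = 16, 6·y_carpentry + 1·y_lumber = 9.
→ y_carpentry = 1 and y_lumber = 3.
Reduced cost of cabinets: c₃ − yᵀa₃ = 9 − (1·5 + 3·4) = 9 − 17 = -8.

-8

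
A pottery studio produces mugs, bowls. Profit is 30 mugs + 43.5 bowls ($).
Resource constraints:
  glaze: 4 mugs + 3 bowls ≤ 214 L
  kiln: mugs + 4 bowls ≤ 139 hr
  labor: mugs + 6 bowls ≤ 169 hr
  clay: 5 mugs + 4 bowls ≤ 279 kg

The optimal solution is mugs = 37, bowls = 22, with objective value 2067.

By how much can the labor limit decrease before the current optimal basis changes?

115.5

Binding constraints: glaze, labor. The basis is B = [[4,3],[1,6]] with det 21.
Per unit decrease in labor, x* moves by d = (0.1429, -0.1905).
The basis stays optimal until bowls reaches 0; allowable decrease = 115.5 hr.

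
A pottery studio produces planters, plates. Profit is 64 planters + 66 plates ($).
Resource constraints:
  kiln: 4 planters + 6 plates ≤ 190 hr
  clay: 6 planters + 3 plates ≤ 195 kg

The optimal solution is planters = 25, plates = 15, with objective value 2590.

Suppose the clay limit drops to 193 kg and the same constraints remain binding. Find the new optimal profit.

Check each constraint at x*: kiln 190/190 (tight); clay 195/195 (tight).
The binding rows give the dual system: 4·y_kiln + 6·y_clay = 64 and 6·y_kiln + 3·y_clay = 66.
This yields shadow prices y_kiln = 8.5, y_clay = 5.
Δz = y_clay·Δb = 5 × (-2) = -10, so new z* = 2590 − 10 = 2580.

2580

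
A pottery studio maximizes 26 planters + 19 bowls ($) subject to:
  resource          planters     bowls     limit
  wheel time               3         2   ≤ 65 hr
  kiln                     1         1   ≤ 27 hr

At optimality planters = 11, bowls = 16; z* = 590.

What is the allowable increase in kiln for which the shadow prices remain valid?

5.5

Binding constraints: wheel time, kiln. The basis is B = [[3,2],[1,1]] with det 1.
Per unit increase in kiln, x* moves by d = (-2, 3).
The basis stays optimal until planters reaches 0; allowable increase = 5.5 hr.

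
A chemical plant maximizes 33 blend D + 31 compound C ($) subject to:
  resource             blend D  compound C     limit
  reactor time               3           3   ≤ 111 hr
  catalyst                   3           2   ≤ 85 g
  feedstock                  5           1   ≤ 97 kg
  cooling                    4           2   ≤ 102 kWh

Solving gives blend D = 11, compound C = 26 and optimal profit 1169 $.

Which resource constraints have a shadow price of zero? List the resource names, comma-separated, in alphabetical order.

reactor time: 111/111 (binding)
catalyst: 85/85 (binding)
feedstock: 81/97 (slack 16)
cooling: 96/102 (slack 6)
By complementary slackness, a constraint with positive slack has shadow price 0 → cooling, feedstock.

cooling, feedstock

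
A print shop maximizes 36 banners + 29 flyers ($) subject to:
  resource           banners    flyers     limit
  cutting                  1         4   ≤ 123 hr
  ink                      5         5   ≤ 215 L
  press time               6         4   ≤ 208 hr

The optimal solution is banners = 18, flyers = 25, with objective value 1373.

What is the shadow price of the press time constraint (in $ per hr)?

3.5

Check each constraint at x*: cutting 118/123 (slack 5); ink 215/215 (tight); press time 208/208 (tight).
Slack constraints have shadow price 0 (complementary slackness).
The binding rows give the dual system: 5·y_ink + 6·y_press time = 36 and 5·y_ink + 4·y_press time = 29.
→ y_ink = 3 and y_press time = 3.5.
Shadow price of press time = 3.5.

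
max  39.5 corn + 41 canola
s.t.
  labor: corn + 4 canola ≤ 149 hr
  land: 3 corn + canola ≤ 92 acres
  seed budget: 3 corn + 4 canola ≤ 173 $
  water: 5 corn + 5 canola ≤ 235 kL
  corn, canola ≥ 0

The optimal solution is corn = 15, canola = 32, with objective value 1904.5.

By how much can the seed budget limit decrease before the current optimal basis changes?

7.5

Binding constraints: seed budget, water. The basis is B = [[3,4],[5,5]] with det -5.
Per unit decrease in seed budget, x* moves by d = (1, -1).
The basis stays optimal until land becomes binding; allowable decrease = 7.5 $.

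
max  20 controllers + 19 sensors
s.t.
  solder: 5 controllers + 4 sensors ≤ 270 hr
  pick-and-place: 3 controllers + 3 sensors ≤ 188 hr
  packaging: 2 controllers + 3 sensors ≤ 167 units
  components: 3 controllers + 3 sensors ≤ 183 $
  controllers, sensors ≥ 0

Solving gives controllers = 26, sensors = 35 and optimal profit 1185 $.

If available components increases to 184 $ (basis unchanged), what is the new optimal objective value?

Binding: solder and components. Non-binding: pick-and-place (5 unused), packaging (10 unused).
Slack constraints have shadow price 0 (complementary slackness).
From A_Bᵀ y = c: 5·y_solder + 3·y_components = 20; 4·y_solder + 3·y_components = 19.
Solving: y_solder = 1, y_components = 5.
Δz = y_components·Δb = 5 × (1) = 5, so new z* = 1185 + 5 = 1190.

1190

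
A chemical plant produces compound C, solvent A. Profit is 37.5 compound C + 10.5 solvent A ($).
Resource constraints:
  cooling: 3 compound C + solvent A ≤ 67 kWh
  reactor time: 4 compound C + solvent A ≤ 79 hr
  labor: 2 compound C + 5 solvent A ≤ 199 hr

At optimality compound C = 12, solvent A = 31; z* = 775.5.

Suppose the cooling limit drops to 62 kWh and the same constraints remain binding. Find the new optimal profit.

753

At the optimum: cooling uses 67 of 67 (binding); reactor time uses 79 of 79 (binding); labor uses 179 of 199 (slack = 20).
By complementary slackness, y = 0 for the non-binding constraint.
From A_Bᵀ y = c: 3·y_cooling + 4·y_reactor time = 37.5; 1·y_cooling + 1·y_reactor time = 10.5.
Solving: y_cooling = 4.5, y_reactor time = 6.
Δz = y_cooling·Δb = 4.5 × (-5) = -22.5, so new z* = 775.5 − 22.5 = 753.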